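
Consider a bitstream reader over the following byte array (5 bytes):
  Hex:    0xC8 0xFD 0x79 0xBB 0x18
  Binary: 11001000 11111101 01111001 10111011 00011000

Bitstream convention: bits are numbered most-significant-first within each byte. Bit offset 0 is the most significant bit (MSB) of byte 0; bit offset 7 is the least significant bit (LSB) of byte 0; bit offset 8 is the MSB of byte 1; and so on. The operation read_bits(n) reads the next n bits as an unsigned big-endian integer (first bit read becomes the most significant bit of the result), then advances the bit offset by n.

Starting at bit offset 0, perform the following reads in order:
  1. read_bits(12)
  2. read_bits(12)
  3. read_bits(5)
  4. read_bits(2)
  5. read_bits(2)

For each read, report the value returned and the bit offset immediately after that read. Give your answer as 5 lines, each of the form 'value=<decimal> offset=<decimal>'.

Answer: value=3215 offset=12
value=3449 offset=24
value=23 offset=29
value=1 offset=31
value=2 offset=33

Derivation:
Read 1: bits[0:12] width=12 -> value=3215 (bin 110010001111); offset now 12 = byte 1 bit 4; 28 bits remain
Read 2: bits[12:24] width=12 -> value=3449 (bin 110101111001); offset now 24 = byte 3 bit 0; 16 bits remain
Read 3: bits[24:29] width=5 -> value=23 (bin 10111); offset now 29 = byte 3 bit 5; 11 bits remain
Read 4: bits[29:31] width=2 -> value=1 (bin 01); offset now 31 = byte 3 bit 7; 9 bits remain
Read 5: bits[31:33] width=2 -> value=2 (bin 10); offset now 33 = byte 4 bit 1; 7 bits remain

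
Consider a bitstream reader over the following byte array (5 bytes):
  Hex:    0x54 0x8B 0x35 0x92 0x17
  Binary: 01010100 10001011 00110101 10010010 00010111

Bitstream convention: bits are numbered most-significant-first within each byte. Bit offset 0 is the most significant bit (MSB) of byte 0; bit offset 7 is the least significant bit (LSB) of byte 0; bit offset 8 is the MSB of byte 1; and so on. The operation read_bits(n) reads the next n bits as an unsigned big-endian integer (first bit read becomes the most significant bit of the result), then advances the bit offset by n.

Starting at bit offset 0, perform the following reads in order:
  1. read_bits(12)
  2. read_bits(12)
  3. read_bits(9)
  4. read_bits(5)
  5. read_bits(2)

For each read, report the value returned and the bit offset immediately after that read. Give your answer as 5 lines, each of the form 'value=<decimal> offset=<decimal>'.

Answer: value=1352 offset=12
value=2869 offset=24
value=292 offset=33
value=5 offset=38
value=3 offset=40

Derivation:
Read 1: bits[0:12] width=12 -> value=1352 (bin 010101001000); offset now 12 = byte 1 bit 4; 28 bits remain
Read 2: bits[12:24] width=12 -> value=2869 (bin 101100110101); offset now 24 = byte 3 bit 0; 16 bits remain
Read 3: bits[24:33] width=9 -> value=292 (bin 100100100); offset now 33 = byte 4 bit 1; 7 bits remain
Read 4: bits[33:38] width=5 -> value=5 (bin 00101); offset now 38 = byte 4 bit 6; 2 bits remain
Read 5: bits[38:40] width=2 -> value=3 (bin 11); offset now 40 = byte 5 bit 0; 0 bits remain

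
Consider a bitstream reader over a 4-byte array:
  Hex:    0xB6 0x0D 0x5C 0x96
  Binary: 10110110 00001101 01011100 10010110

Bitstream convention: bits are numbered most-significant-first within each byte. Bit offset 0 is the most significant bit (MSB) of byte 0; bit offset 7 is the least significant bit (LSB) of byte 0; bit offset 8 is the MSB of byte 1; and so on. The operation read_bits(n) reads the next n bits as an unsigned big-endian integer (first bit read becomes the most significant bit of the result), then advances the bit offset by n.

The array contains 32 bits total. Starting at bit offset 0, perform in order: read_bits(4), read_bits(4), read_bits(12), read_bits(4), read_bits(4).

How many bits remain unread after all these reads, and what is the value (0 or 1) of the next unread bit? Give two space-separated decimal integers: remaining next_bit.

Answer: 4 0

Derivation:
Read 1: bits[0:4] width=4 -> value=11 (bin 1011); offset now 4 = byte 0 bit 4; 28 bits remain
Read 2: bits[4:8] width=4 -> value=6 (bin 0110); offset now 8 = byte 1 bit 0; 24 bits remain
Read 3: bits[8:20] width=12 -> value=213 (bin 000011010101); offset now 20 = byte 2 bit 4; 12 bits remain
Read 4: bits[20:24] width=4 -> value=12 (bin 1100); offset now 24 = byte 3 bit 0; 8 bits remain
Read 5: bits[24:28] width=4 -> value=9 (bin 1001); offset now 28 = byte 3 bit 4; 4 bits remain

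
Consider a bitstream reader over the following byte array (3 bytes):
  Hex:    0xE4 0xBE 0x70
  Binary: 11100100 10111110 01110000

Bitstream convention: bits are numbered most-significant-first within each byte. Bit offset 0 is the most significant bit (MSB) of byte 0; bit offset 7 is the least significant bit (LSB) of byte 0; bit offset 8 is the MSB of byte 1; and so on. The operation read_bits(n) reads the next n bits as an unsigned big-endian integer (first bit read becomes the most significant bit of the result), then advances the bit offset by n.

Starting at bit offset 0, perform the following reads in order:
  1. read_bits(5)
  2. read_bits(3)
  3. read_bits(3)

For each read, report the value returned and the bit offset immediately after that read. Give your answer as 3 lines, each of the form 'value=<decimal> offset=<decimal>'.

Read 1: bits[0:5] width=5 -> value=28 (bin 11100); offset now 5 = byte 0 bit 5; 19 bits remain
Read 2: bits[5:8] width=3 -> value=4 (bin 100); offset now 8 = byte 1 bit 0; 16 bits remain
Read 3: bits[8:11] width=3 -> value=5 (bin 101); offset now 11 = byte 1 bit 3; 13 bits remain

Answer: value=28 offset=5
value=4 offset=8
value=5 offset=11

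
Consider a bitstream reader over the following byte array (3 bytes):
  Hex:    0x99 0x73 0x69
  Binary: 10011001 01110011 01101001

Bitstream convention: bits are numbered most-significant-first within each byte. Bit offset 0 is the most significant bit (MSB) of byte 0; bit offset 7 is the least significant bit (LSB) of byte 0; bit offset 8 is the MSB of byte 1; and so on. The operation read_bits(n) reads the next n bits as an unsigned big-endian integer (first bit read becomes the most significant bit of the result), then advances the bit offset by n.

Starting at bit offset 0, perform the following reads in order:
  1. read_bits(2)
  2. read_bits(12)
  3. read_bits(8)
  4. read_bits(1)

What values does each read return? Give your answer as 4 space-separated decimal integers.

Answer: 2 1628 218 0

Derivation:
Read 1: bits[0:2] width=2 -> value=2 (bin 10); offset now 2 = byte 0 bit 2; 22 bits remain
Read 2: bits[2:14] width=12 -> value=1628 (bin 011001011100); offset now 14 = byte 1 bit 6; 10 bits remain
Read 3: bits[14:22] width=8 -> value=218 (bin 11011010); offset now 22 = byte 2 bit 6; 2 bits remain
Read 4: bits[22:23] width=1 -> value=0 (bin 0); offset now 23 = byte 2 bit 7; 1 bits remain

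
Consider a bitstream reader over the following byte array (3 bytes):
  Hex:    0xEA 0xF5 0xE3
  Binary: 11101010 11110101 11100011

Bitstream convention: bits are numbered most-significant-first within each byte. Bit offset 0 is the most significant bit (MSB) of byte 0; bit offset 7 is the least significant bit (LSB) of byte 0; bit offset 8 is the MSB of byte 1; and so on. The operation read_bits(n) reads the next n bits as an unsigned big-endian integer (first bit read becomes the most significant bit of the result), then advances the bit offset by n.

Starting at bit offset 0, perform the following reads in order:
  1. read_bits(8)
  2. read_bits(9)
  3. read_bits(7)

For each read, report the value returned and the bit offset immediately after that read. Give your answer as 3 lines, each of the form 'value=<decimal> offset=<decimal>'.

Read 1: bits[0:8] width=8 -> value=234 (bin 11101010); offset now 8 = byte 1 bit 0; 16 bits remain
Read 2: bits[8:17] width=9 -> value=491 (bin 111101011); offset now 17 = byte 2 bit 1; 7 bits remain
Read 3: bits[17:24] width=7 -> value=99 (bin 1100011); offset now 24 = byte 3 bit 0; 0 bits remain

Answer: value=234 offset=8
value=491 offset=17
value=99 offset=24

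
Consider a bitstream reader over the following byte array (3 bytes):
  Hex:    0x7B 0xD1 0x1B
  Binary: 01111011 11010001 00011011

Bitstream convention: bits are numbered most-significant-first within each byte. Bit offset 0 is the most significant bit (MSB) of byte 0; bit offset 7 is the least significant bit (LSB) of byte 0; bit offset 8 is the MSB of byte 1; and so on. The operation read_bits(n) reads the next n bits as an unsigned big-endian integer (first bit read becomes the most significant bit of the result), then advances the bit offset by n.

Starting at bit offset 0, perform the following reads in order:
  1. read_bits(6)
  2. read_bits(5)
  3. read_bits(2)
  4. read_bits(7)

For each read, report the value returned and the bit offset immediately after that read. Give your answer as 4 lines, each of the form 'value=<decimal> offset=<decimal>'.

Answer: value=30 offset=6
value=30 offset=11
value=2 offset=13
value=17 offset=20

Derivation:
Read 1: bits[0:6] width=6 -> value=30 (bin 011110); offset now 6 = byte 0 bit 6; 18 bits remain
Read 2: bits[6:11] width=5 -> value=30 (bin 11110); offset now 11 = byte 1 bit 3; 13 bits remain
Read 3: bits[11:13] width=2 -> value=2 (bin 10); offset now 13 = byte 1 bit 5; 11 bits remain
Read 4: bits[13:20] width=7 -> value=17 (bin 0010001); offset now 20 = byte 2 bit 4; 4 bits remain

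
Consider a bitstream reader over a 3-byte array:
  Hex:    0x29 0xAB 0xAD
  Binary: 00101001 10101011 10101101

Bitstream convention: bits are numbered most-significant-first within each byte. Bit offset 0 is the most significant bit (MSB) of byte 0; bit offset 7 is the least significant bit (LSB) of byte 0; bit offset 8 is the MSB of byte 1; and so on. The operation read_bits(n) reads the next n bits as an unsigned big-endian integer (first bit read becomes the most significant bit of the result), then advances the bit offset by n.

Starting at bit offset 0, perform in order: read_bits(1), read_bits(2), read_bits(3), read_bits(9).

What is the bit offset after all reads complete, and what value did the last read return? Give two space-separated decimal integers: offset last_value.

Answer: 15 213

Derivation:
Read 1: bits[0:1] width=1 -> value=0 (bin 0); offset now 1 = byte 0 bit 1; 23 bits remain
Read 2: bits[1:3] width=2 -> value=1 (bin 01); offset now 3 = byte 0 bit 3; 21 bits remain
Read 3: bits[3:6] width=3 -> value=2 (bin 010); offset now 6 = byte 0 bit 6; 18 bits remain
Read 4: bits[6:15] width=9 -> value=213 (bin 011010101); offset now 15 = byte 1 bit 7; 9 bits remain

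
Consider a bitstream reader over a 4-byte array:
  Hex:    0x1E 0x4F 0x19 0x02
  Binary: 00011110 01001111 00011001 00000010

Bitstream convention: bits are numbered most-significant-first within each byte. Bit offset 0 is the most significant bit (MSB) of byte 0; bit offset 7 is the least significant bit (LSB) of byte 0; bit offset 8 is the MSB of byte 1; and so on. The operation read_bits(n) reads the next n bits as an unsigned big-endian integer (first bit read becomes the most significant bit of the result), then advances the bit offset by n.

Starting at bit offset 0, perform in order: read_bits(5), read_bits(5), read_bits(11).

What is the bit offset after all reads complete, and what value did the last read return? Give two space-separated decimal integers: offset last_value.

Read 1: bits[0:5] width=5 -> value=3 (bin 00011); offset now 5 = byte 0 bit 5; 27 bits remain
Read 2: bits[5:10] width=5 -> value=25 (bin 11001); offset now 10 = byte 1 bit 2; 22 bits remain
Read 3: bits[10:21] width=11 -> value=483 (bin 00111100011); offset now 21 = byte 2 bit 5; 11 bits remain

Answer: 21 483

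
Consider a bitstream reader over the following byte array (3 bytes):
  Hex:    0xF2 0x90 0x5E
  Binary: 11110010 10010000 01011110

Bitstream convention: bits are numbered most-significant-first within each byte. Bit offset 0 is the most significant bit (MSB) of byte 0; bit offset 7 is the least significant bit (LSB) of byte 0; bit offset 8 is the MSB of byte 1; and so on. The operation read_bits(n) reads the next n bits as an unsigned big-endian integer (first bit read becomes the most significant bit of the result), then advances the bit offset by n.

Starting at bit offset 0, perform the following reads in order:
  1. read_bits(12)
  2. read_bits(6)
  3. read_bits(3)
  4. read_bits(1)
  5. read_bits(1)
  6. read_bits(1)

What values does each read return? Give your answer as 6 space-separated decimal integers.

Read 1: bits[0:12] width=12 -> value=3881 (bin 111100101001); offset now 12 = byte 1 bit 4; 12 bits remain
Read 2: bits[12:18] width=6 -> value=1 (bin 000001); offset now 18 = byte 2 bit 2; 6 bits remain
Read 3: bits[18:21] width=3 -> value=3 (bin 011); offset now 21 = byte 2 bit 5; 3 bits remain
Read 4: bits[21:22] width=1 -> value=1 (bin 1); offset now 22 = byte 2 bit 6; 2 bits remain
Read 5: bits[22:23] width=1 -> value=1 (bin 1); offset now 23 = byte 2 bit 7; 1 bits remain
Read 6: bits[23:24] width=1 -> value=0 (bin 0); offset now 24 = byte 3 bit 0; 0 bits remain

Answer: 3881 1 3 1 1 0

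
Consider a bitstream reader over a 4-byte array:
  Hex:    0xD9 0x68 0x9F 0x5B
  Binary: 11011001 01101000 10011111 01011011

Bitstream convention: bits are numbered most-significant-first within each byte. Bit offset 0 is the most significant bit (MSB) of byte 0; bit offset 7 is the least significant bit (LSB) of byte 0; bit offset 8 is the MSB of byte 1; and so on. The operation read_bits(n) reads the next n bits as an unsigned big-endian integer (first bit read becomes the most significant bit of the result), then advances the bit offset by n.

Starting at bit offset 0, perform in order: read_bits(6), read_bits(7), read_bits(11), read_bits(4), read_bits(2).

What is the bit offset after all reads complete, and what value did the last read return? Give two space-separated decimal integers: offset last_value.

Answer: 30 2

Derivation:
Read 1: bits[0:6] width=6 -> value=54 (bin 110110); offset now 6 = byte 0 bit 6; 26 bits remain
Read 2: bits[6:13] width=7 -> value=45 (bin 0101101); offset now 13 = byte 1 bit 5; 19 bits remain
Read 3: bits[13:24] width=11 -> value=159 (bin 00010011111); offset now 24 = byte 3 bit 0; 8 bits remain
Read 4: bits[24:28] width=4 -> value=5 (bin 0101); offset now 28 = byte 3 bit 4; 4 bits remain
Read 5: bits[28:30] width=2 -> value=2 (bin 10); offset now 30 = byte 3 bit 6; 2 bits remain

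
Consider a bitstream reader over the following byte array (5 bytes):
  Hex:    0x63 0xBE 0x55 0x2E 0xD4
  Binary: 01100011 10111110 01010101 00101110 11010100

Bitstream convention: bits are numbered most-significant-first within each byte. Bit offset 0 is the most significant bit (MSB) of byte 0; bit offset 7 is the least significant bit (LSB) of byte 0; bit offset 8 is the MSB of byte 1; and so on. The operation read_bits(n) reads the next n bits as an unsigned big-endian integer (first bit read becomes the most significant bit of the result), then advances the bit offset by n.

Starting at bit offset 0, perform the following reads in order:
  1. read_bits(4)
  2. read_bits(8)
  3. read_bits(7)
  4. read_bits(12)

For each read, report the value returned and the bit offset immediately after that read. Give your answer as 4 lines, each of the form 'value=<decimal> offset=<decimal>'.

Read 1: bits[0:4] width=4 -> value=6 (bin 0110); offset now 4 = byte 0 bit 4; 36 bits remain
Read 2: bits[4:12] width=8 -> value=59 (bin 00111011); offset now 12 = byte 1 bit 4; 28 bits remain
Read 3: bits[12:19] width=7 -> value=114 (bin 1110010); offset now 19 = byte 2 bit 3; 21 bits remain
Read 4: bits[19:31] width=12 -> value=2711 (bin 101010010111); offset now 31 = byte 3 bit 7; 9 bits remain

Answer: value=6 offset=4
value=59 offset=12
value=114 offset=19
value=2711 offset=31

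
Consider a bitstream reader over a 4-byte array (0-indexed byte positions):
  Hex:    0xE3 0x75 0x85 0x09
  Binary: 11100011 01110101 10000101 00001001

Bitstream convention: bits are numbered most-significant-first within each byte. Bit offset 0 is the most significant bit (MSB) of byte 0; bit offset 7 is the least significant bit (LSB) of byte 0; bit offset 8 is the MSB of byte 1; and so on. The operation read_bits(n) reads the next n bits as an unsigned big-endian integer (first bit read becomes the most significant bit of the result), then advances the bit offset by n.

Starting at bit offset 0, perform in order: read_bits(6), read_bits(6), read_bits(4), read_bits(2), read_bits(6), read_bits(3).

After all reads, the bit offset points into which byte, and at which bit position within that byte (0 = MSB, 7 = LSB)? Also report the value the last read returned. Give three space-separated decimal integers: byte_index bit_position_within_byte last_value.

Answer: 3 3 0

Derivation:
Read 1: bits[0:6] width=6 -> value=56 (bin 111000); offset now 6 = byte 0 bit 6; 26 bits remain
Read 2: bits[6:12] width=6 -> value=55 (bin 110111); offset now 12 = byte 1 bit 4; 20 bits remain
Read 3: bits[12:16] width=4 -> value=5 (bin 0101); offset now 16 = byte 2 bit 0; 16 bits remain
Read 4: bits[16:18] width=2 -> value=2 (bin 10); offset now 18 = byte 2 bit 2; 14 bits remain
Read 5: bits[18:24] width=6 -> value=5 (bin 000101); offset now 24 = byte 3 bit 0; 8 bits remain
Read 6: bits[24:27] width=3 -> value=0 (bin 000); offset now 27 = byte 3 bit 3; 5 bits remain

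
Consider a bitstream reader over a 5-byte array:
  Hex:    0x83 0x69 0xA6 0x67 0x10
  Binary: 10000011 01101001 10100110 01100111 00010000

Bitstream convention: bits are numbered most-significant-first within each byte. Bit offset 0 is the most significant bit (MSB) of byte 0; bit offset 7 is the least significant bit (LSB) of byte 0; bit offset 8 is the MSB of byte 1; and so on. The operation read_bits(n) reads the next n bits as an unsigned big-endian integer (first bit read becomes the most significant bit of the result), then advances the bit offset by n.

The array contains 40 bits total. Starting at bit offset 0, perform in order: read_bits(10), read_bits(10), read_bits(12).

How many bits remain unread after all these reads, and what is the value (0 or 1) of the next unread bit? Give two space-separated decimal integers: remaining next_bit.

Answer: 8 0

Derivation:
Read 1: bits[0:10] width=10 -> value=525 (bin 1000001101); offset now 10 = byte 1 bit 2; 30 bits remain
Read 2: bits[10:20] width=10 -> value=666 (bin 1010011010); offset now 20 = byte 2 bit 4; 20 bits remain
Read 3: bits[20:32] width=12 -> value=1639 (bin 011001100111); offset now 32 = byte 4 bit 0; 8 bits remain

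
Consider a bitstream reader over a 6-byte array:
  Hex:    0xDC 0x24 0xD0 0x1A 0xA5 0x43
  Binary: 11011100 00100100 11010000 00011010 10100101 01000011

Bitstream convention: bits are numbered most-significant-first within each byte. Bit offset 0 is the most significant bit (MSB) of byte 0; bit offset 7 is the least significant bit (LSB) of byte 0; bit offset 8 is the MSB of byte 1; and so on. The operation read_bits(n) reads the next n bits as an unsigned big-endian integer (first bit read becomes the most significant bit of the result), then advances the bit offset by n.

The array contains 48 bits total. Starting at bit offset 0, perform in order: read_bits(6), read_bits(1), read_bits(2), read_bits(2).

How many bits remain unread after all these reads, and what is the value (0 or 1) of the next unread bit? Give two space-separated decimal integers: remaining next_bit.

Read 1: bits[0:6] width=6 -> value=55 (bin 110111); offset now 6 = byte 0 bit 6; 42 bits remain
Read 2: bits[6:7] width=1 -> value=0 (bin 0); offset now 7 = byte 0 bit 7; 41 bits remain
Read 3: bits[7:9] width=2 -> value=0 (bin 00); offset now 9 = byte 1 bit 1; 39 bits remain
Read 4: bits[9:11] width=2 -> value=1 (bin 01); offset now 11 = byte 1 bit 3; 37 bits remain

Answer: 37 0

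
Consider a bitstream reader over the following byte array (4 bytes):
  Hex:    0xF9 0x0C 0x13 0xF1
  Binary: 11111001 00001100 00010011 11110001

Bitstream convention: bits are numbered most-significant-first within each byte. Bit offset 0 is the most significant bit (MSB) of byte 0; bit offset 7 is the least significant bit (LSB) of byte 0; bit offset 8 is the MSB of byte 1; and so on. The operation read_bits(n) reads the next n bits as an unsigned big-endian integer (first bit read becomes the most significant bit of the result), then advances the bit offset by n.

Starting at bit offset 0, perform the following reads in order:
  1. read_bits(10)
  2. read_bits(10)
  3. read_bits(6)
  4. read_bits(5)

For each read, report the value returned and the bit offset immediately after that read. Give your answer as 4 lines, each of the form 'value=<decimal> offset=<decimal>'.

Read 1: bits[0:10] width=10 -> value=996 (bin 1111100100); offset now 10 = byte 1 bit 2; 22 bits remain
Read 2: bits[10:20] width=10 -> value=193 (bin 0011000001); offset now 20 = byte 2 bit 4; 12 bits remain
Read 3: bits[20:26] width=6 -> value=15 (bin 001111); offset now 26 = byte 3 bit 2; 6 bits remain
Read 4: bits[26:31] width=5 -> value=24 (bin 11000); offset now 31 = byte 3 bit 7; 1 bits remain

Answer: value=996 offset=10
value=193 offset=20
value=15 offset=26
value=24 offset=31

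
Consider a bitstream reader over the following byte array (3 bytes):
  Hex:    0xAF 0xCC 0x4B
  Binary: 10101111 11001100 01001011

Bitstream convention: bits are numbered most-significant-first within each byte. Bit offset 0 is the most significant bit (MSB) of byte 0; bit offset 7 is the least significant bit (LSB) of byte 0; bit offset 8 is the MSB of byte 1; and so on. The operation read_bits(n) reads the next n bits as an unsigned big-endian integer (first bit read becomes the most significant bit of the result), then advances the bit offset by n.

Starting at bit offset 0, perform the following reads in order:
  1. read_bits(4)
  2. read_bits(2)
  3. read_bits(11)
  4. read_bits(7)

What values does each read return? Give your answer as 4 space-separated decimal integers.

Read 1: bits[0:4] width=4 -> value=10 (bin 1010); offset now 4 = byte 0 bit 4; 20 bits remain
Read 2: bits[4:6] width=2 -> value=3 (bin 11); offset now 6 = byte 0 bit 6; 18 bits remain
Read 3: bits[6:17] width=11 -> value=1944 (bin 11110011000); offset now 17 = byte 2 bit 1; 7 bits remain
Read 4: bits[17:24] width=7 -> value=75 (bin 1001011); offset now 24 = byte 3 bit 0; 0 bits remain

Answer: 10 3 1944 75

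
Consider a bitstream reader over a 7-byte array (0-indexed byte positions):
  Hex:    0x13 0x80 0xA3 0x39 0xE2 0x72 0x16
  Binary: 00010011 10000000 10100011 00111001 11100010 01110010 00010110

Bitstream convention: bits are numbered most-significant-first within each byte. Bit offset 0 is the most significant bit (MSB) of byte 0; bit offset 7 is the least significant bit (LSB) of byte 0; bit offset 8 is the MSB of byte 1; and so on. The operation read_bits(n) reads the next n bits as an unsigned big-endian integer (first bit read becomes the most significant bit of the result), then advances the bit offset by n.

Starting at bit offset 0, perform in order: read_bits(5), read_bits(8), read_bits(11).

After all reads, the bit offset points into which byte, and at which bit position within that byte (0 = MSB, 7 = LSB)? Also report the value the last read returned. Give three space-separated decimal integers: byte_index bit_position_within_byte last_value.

Read 1: bits[0:5] width=5 -> value=2 (bin 00010); offset now 5 = byte 0 bit 5; 51 bits remain
Read 2: bits[5:13] width=8 -> value=112 (bin 01110000); offset now 13 = byte 1 bit 5; 43 bits remain
Read 3: bits[13:24] width=11 -> value=163 (bin 00010100011); offset now 24 = byte 3 bit 0; 32 bits remain

Answer: 3 0 163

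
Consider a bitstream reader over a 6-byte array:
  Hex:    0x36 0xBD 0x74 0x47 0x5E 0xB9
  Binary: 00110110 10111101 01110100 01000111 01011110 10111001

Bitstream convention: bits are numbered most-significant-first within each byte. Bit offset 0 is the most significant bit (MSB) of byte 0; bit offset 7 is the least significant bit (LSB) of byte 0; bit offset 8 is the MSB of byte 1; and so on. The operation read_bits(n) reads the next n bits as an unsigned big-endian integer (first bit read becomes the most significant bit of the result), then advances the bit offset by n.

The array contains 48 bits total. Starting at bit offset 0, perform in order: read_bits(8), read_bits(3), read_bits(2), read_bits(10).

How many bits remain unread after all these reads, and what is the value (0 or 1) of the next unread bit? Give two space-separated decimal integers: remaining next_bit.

Read 1: bits[0:8] width=8 -> value=54 (bin 00110110); offset now 8 = byte 1 bit 0; 40 bits remain
Read 2: bits[8:11] width=3 -> value=5 (bin 101); offset now 11 = byte 1 bit 3; 37 bits remain
Read 3: bits[11:13] width=2 -> value=3 (bin 11); offset now 13 = byte 1 bit 5; 35 bits remain
Read 4: bits[13:23] width=10 -> value=698 (bin 1010111010); offset now 23 = byte 2 bit 7; 25 bits remain

Answer: 25 0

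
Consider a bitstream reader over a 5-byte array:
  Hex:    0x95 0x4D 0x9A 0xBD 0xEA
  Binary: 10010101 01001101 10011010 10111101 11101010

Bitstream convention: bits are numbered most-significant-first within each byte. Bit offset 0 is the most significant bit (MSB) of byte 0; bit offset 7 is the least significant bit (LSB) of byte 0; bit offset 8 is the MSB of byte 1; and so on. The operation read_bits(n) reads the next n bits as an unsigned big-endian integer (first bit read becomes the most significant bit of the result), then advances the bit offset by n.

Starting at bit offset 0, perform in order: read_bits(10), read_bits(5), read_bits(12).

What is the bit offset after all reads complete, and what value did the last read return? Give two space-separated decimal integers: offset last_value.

Answer: 27 3285

Derivation:
Read 1: bits[0:10] width=10 -> value=597 (bin 1001010101); offset now 10 = byte 1 bit 2; 30 bits remain
Read 2: bits[10:15] width=5 -> value=6 (bin 00110); offset now 15 = byte 1 bit 7; 25 bits remain
Read 3: bits[15:27] width=12 -> value=3285 (bin 110011010101); offset now 27 = byte 3 bit 3; 13 bits remain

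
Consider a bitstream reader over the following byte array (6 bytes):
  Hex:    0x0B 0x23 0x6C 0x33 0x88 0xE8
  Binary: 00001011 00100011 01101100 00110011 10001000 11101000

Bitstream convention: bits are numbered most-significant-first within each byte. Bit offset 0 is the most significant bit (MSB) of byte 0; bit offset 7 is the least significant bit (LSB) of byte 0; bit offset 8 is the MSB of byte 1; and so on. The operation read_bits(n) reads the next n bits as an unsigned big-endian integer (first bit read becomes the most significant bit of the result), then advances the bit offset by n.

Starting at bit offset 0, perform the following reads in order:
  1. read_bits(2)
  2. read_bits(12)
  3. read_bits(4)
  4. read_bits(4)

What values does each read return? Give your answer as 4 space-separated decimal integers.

Read 1: bits[0:2] width=2 -> value=0 (bin 00); offset now 2 = byte 0 bit 2; 46 bits remain
Read 2: bits[2:14] width=12 -> value=712 (bin 001011001000); offset now 14 = byte 1 bit 6; 34 bits remain
Read 3: bits[14:18] width=4 -> value=13 (bin 1101); offset now 18 = byte 2 bit 2; 30 bits remain
Read 4: bits[18:22] width=4 -> value=11 (bin 1011); offset now 22 = byte 2 bit 6; 26 bits remain

Answer: 0 712 13 11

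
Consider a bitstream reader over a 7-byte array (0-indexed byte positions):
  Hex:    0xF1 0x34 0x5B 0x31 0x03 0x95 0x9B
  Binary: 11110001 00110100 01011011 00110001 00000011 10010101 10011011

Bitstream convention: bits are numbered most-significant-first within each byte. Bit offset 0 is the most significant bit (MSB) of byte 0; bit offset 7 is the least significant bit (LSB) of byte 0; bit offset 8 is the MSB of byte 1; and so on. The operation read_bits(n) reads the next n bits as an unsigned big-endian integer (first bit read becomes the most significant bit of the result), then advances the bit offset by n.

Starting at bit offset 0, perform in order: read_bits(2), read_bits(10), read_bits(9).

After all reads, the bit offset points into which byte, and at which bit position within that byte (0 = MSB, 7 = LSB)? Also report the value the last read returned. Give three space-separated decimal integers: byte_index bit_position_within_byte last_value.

Answer: 2 5 139

Derivation:
Read 1: bits[0:2] width=2 -> value=3 (bin 11); offset now 2 = byte 0 bit 2; 54 bits remain
Read 2: bits[2:12] width=10 -> value=787 (bin 1100010011); offset now 12 = byte 1 bit 4; 44 bits remain
Read 3: bits[12:21] width=9 -> value=139 (bin 010001011); offset now 21 = byte 2 bit 5; 35 bits remain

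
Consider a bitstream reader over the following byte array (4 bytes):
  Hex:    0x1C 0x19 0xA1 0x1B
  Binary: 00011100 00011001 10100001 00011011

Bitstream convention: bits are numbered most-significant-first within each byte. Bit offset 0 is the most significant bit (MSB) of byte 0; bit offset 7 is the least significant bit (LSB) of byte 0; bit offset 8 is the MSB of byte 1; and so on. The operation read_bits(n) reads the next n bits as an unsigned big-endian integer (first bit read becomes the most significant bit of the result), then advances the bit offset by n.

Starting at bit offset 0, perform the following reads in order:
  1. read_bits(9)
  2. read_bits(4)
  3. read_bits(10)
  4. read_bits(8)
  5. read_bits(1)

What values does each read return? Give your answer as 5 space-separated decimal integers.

Answer: 56 3 208 141 1

Derivation:
Read 1: bits[0:9] width=9 -> value=56 (bin 000111000); offset now 9 = byte 1 bit 1; 23 bits remain
Read 2: bits[9:13] width=4 -> value=3 (bin 0011); offset now 13 = byte 1 bit 5; 19 bits remain
Read 3: bits[13:23] width=10 -> value=208 (bin 0011010000); offset now 23 = byte 2 bit 7; 9 bits remain
Read 4: bits[23:31] width=8 -> value=141 (bin 10001101); offset now 31 = byte 3 bit 7; 1 bits remain
Read 5: bits[31:32] width=1 -> value=1 (bin 1); offset now 32 = byte 4 bit 0; 0 bits remain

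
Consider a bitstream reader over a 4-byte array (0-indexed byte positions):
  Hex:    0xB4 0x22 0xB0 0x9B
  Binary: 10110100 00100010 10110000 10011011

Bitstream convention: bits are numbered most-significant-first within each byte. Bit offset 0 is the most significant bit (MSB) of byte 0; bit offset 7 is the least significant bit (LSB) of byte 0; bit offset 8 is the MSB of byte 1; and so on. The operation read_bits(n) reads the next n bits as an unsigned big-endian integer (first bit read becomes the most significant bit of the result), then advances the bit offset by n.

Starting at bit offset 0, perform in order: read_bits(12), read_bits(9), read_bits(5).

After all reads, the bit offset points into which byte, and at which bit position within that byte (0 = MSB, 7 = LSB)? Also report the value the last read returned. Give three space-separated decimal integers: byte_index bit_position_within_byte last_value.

Answer: 3 2 2

Derivation:
Read 1: bits[0:12] width=12 -> value=2882 (bin 101101000010); offset now 12 = byte 1 bit 4; 20 bits remain
Read 2: bits[12:21] width=9 -> value=86 (bin 001010110); offset now 21 = byte 2 bit 5; 11 bits remain
Read 3: bits[21:26] width=5 -> value=2 (bin 00010); offset now 26 = byte 3 bit 2; 6 bits remain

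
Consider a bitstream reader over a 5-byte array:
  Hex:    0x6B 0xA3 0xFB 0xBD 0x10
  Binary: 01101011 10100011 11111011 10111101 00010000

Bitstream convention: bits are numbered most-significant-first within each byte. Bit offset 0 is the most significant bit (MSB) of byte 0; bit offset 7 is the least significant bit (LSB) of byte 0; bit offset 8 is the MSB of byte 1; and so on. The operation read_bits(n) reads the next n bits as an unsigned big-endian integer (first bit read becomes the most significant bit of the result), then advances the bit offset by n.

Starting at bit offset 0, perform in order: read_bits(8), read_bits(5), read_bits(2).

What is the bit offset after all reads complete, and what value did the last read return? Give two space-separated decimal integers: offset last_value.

Answer: 15 1

Derivation:
Read 1: bits[0:8] width=8 -> value=107 (bin 01101011); offset now 8 = byte 1 bit 0; 32 bits remain
Read 2: bits[8:13] width=5 -> value=20 (bin 10100); offset now 13 = byte 1 bit 5; 27 bits remain
Read 3: bits[13:15] width=2 -> value=1 (bin 01); offset now 15 = byte 1 bit 7; 25 bits remain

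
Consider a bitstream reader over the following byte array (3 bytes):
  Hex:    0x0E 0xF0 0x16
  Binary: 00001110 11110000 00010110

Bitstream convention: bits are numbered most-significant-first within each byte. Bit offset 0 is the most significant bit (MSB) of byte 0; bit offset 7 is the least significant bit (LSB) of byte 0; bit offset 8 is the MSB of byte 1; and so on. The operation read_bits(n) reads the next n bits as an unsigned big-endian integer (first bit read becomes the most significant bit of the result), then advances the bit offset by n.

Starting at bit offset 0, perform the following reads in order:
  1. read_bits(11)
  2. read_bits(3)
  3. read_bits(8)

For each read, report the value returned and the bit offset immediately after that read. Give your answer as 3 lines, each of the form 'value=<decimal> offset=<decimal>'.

Read 1: bits[0:11] width=11 -> value=119 (bin 00001110111); offset now 11 = byte 1 bit 3; 13 bits remain
Read 2: bits[11:14] width=3 -> value=4 (bin 100); offset now 14 = byte 1 bit 6; 10 bits remain
Read 3: bits[14:22] width=8 -> value=5 (bin 00000101); offset now 22 = byte 2 bit 6; 2 bits remain

Answer: value=119 offset=11
value=4 offset=14
value=5 offset=22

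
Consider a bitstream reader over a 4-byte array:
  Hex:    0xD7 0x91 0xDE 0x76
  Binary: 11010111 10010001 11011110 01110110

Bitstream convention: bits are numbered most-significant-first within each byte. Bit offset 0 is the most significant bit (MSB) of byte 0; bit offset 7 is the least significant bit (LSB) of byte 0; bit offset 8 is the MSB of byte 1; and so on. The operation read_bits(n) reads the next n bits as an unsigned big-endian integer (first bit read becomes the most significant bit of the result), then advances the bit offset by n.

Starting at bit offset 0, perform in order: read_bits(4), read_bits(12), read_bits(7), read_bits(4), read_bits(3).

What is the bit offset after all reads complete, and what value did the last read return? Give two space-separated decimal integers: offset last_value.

Read 1: bits[0:4] width=4 -> value=13 (bin 1101); offset now 4 = byte 0 bit 4; 28 bits remain
Read 2: bits[4:16] width=12 -> value=1937 (bin 011110010001); offset now 16 = byte 2 bit 0; 16 bits remain
Read 3: bits[16:23] width=7 -> value=111 (bin 1101111); offset now 23 = byte 2 bit 7; 9 bits remain
Read 4: bits[23:27] width=4 -> value=3 (bin 0011); offset now 27 = byte 3 bit 3; 5 bits remain
Read 5: bits[27:30] width=3 -> value=5 (bin 101); offset now 30 = byte 3 bit 6; 2 bits remain

Answer: 30 5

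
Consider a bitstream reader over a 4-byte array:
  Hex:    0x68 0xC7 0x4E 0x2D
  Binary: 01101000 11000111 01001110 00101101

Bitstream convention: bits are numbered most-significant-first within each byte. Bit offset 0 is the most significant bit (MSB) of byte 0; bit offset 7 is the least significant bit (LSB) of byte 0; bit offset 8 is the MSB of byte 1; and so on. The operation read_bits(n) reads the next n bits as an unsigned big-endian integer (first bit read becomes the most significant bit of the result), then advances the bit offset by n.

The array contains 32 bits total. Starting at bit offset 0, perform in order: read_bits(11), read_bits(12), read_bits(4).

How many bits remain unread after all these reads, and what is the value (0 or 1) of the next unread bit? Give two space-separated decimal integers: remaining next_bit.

Read 1: bits[0:11] width=11 -> value=838 (bin 01101000110); offset now 11 = byte 1 bit 3; 21 bits remain
Read 2: bits[11:23] width=12 -> value=935 (bin 001110100111); offset now 23 = byte 2 bit 7; 9 bits remain
Read 3: bits[23:27] width=4 -> value=1 (bin 0001); offset now 27 = byte 3 bit 3; 5 bits remain

Answer: 5 0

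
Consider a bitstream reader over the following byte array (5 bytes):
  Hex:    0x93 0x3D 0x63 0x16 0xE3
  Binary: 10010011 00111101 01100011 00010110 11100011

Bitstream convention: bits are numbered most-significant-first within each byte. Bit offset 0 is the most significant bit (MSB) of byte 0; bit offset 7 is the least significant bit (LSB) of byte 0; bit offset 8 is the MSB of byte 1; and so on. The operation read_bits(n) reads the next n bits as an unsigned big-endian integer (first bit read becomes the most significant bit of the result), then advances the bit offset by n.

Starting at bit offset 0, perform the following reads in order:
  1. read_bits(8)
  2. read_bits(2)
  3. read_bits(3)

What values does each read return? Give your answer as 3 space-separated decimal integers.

Answer: 147 0 7

Derivation:
Read 1: bits[0:8] width=8 -> value=147 (bin 10010011); offset now 8 = byte 1 bit 0; 32 bits remain
Read 2: bits[8:10] width=2 -> value=0 (bin 00); offset now 10 = byte 1 bit 2; 30 bits remain
Read 3: bits[10:13] width=3 -> value=7 (bin 111); offset now 13 = byte 1 bit 5; 27 bits remain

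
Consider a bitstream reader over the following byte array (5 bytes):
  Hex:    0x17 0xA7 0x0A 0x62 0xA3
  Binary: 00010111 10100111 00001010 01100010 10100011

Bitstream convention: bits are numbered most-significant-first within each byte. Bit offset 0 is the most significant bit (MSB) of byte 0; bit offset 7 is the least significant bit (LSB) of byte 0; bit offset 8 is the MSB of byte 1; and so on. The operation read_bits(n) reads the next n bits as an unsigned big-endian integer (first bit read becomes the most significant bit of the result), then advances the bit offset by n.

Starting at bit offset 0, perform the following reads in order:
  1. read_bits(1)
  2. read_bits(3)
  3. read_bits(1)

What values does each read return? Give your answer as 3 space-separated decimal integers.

Answer: 0 1 0

Derivation:
Read 1: bits[0:1] width=1 -> value=0 (bin 0); offset now 1 = byte 0 bit 1; 39 bits remain
Read 2: bits[1:4] width=3 -> value=1 (bin 001); offset now 4 = byte 0 bit 4; 36 bits remain
Read 3: bits[4:5] width=1 -> value=0 (bin 0); offset now 5 = byte 0 bit 5; 35 bits remain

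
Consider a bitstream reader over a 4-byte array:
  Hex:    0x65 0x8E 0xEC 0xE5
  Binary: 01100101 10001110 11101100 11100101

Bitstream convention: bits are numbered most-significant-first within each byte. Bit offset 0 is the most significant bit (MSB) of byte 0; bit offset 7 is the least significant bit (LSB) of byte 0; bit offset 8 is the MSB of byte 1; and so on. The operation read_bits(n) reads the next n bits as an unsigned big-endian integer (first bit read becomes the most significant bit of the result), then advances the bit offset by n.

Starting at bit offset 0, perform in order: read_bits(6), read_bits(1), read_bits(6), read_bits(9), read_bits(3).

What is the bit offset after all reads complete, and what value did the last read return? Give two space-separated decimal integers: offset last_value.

Read 1: bits[0:6] width=6 -> value=25 (bin 011001); offset now 6 = byte 0 bit 6; 26 bits remain
Read 2: bits[6:7] width=1 -> value=0 (bin 0); offset now 7 = byte 0 bit 7; 25 bits remain
Read 3: bits[7:13] width=6 -> value=49 (bin 110001); offset now 13 = byte 1 bit 5; 19 bits remain
Read 4: bits[13:22] width=9 -> value=443 (bin 110111011); offset now 22 = byte 2 bit 6; 10 bits remain
Read 5: bits[22:25] width=3 -> value=1 (bin 001); offset now 25 = byte 3 bit 1; 7 bits remain

Answer: 25 1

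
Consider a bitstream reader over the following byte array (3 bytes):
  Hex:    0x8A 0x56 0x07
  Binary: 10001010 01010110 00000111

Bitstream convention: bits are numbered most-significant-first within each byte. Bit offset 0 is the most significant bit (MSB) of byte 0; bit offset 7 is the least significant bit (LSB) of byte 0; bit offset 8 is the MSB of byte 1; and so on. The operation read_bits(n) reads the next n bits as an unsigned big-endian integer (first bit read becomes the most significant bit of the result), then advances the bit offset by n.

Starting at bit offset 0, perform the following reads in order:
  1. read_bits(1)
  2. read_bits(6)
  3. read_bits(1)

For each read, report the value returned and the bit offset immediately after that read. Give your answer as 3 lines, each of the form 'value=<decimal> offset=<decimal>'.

Read 1: bits[0:1] width=1 -> value=1 (bin 1); offset now 1 = byte 0 bit 1; 23 bits remain
Read 2: bits[1:7] width=6 -> value=5 (bin 000101); offset now 7 = byte 0 bit 7; 17 bits remain
Read 3: bits[7:8] width=1 -> value=0 (bin 0); offset now 8 = byte 1 bit 0; 16 bits remain

Answer: value=1 offset=1
value=5 offset=7
value=0 offset=8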